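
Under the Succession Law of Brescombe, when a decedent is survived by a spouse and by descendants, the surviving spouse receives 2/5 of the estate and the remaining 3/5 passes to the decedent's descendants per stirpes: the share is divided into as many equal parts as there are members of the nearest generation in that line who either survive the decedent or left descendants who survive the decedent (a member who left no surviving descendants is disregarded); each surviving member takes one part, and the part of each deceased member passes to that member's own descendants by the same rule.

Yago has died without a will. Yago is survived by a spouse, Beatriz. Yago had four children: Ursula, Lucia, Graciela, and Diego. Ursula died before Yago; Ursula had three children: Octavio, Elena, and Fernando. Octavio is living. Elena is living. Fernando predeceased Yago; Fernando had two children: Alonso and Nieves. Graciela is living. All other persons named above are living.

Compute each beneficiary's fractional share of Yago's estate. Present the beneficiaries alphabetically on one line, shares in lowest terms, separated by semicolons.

Alonso 1/40; Beatriz 2/5; Diego 3/20; Elena 1/20; Graciela 3/20; Lucia 3/20; Nieves 1/40; Octavio 1/20

Beatriz, as surviving spouse, takes 2/5.
The remaining 3/5 passes to Yago's descendants per stirpes.
The 3/5 is divided into 4 equal shares of 3/20 among Ursula, Lucia, Graciela, Diego.
Ursula predeceased; the 3/20 allotted to Ursula's branch passes to Ursula's issue by representation.
The 3/20 is divided into 3 equal shares of 1/20 among Octavio, Elena, Fernando.
Octavio is living and takes 1/20.
Elena is living and takes 1/20.
Fernando predeceased; the 1/20 allotted to Fernando's branch passes to Fernando's issue by representation.
The 1/20 is divided into 2 equal shares of 1/40 among Alonso, Nieves.
Alonso is living and takes 1/40.
Nieves is living and takes 1/40.
Lucia is living and takes 3/20.
Graciela is living and takes 3/20.
Diego is living and takes 3/20.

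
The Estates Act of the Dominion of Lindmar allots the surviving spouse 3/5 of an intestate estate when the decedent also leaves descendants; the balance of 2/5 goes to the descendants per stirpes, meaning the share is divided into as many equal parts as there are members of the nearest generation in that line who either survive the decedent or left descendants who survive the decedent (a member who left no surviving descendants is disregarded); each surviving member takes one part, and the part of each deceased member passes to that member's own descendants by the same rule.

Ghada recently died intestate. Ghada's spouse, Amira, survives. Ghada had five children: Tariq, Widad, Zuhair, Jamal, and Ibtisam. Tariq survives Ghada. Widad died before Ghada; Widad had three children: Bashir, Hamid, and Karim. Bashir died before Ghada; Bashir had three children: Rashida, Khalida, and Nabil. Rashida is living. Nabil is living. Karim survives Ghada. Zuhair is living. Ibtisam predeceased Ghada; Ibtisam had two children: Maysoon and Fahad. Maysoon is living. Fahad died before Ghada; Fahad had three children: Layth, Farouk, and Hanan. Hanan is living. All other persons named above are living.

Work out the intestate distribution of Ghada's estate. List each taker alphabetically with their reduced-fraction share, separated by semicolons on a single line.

Amira, as surviving spouse, takes 3/5.
The remaining 2/5 passes to Ghada's descendants per stirpes.
The 2/5 is divided into 5 equal shares of 2/25 among Tariq, Widad, Zuhair, Jamal, Ibtisam.
Tariq is living and takes 2/25.
Widad predeceased; the 2/25 allotted to Widad's branch passes to Widad's issue by representation.
The 2/25 is divided into 3 equal shares of 2/75 among Bashir, Hamid, Karim.
Bashir predeceased; the 2/75 allotted to Bashir's branch passes to Bashir's issue by representation.
The 2/75 is divided into 3 equal shares of 2/225 among Rashida, Khalida, Nabil.
Rashida is living and takes 2/225.
Khalida is living and takes 2/225.
Nabil is living and takes 2/225.
Hamid is living and takes 2/75.
Karim is living and takes 2/75.
Zuhair is living and takes 2/25.
Jamal is living and takes 2/25.
Ibtisam predeceased; the 2/25 allotted to Ibtisam's branch passes to Ibtisam's issue by representation.
The 2/25 is divided into 2 equal shares of 1/25 among Maysoon, Fahad.
Maysoon is living and takes 1/25.
Fahad predeceased; the 1/25 allotted to Fahad's branch passes to Fahad's issue by representation.
The 1/25 is divided into 3 equal shares of 1/75 among Layth, Farouk, Hanan.
Layth is living and takes 1/75.
Farouk is living and takes 1/75.
Hanan is living and takes 1/75.

Amira 3/5; Farouk 1/75; Hamid 2/75; Hanan 1/75; Jamal 2/25; Karim 2/75; Khalida 2/225; Layth 1/75; Maysoon 1/25; Nabil 2/225; Rashida 2/225; Tariq 2/25; Zuhair 2/25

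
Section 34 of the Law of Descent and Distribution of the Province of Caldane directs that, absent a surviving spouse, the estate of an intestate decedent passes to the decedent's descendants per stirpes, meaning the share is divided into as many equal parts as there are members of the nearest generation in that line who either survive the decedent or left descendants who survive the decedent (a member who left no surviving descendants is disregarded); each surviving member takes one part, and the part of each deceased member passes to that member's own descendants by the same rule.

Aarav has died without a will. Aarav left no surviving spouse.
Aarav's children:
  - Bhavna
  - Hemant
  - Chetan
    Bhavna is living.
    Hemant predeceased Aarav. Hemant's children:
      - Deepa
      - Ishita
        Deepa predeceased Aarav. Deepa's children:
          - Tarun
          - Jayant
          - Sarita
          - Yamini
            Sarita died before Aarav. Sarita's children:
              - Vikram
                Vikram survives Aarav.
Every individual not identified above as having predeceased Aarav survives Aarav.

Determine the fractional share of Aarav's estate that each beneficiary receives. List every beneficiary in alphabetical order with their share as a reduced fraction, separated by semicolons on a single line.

Bhavna 1/3; Chetan 1/3; Ishita 1/6; Jayant 1/24; Tarun 1/24; Vikram 1/24; Yamini 1/24

There is no surviving spouse, so the entire estate passes to Aarav's descendants per stirpes.
The estate is divided into 3 equal shares of 1/3 among Bhavna, Hemant, Chetan.
Bhavna is living and takes 1/3.
Hemant predeceased; the 1/3 allotted to Hemant's branch passes to Hemant's issue by representation.
The 1/3 is divided into 2 equal shares of 1/6 among Deepa, Ishita.
Deepa predeceased; the 1/6 allotted to Deepa's branch passes to Deepa's issue by representation.
The 1/6 is divided into 4 equal shares of 1/24 among Tarun, Jayant, Sarita, Yamini.
Tarun is living and takes 1/24.
Jayant is living and takes 1/24.
Sarita predeceased; the 1/24 allotted to Sarita's branch passes to Sarita's issue by representation.
Vikram is the sole taker at this level and receives the full 1/24.
Yamini is living and takes 1/24.
Ishita is living and takes 1/6.
Chetan is living and takes 1/3.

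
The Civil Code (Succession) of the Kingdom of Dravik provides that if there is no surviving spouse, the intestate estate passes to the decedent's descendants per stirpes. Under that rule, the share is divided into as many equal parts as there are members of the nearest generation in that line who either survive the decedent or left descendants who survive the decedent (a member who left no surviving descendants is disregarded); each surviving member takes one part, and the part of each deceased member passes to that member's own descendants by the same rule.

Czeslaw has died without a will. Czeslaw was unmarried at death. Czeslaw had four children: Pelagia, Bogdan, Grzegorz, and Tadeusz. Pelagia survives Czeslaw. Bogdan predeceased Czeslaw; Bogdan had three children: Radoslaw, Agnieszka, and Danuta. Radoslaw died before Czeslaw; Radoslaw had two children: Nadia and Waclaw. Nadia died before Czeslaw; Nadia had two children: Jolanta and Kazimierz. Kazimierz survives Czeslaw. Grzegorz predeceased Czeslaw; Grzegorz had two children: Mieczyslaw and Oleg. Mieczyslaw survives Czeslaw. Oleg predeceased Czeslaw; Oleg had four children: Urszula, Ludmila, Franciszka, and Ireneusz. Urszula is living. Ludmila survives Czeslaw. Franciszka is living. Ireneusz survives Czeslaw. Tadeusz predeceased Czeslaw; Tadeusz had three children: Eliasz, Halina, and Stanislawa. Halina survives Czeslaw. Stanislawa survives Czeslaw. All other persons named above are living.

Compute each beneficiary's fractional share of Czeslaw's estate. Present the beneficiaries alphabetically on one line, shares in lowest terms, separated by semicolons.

There is no surviving spouse, so the entire estate passes to Czeslaw's descendants per stirpes.
The estate is divided into 4 equal shares of 1/4 among Pelagia, Bogdan, Grzegorz, Tadeusz.
Pelagia is living and takes 1/4.
Bogdan predeceased; the 1/4 allotted to Bogdan's branch passes to Bogdan's issue by representation.
The 1/4 is divided into 3 equal shares of 1/12 among Radoslaw, Agnieszka, Danuta.
Radoslaw predeceased; the 1/12 allotted to Radoslaw's branch passes to Radoslaw's issue by representation.
The 1/12 is divided into 2 equal shares of 1/24 among Nadia, Waclaw.
Nadia predeceased; the 1/24 allotted to Nadia's branch passes to Nadia's issue by representation.
The 1/24 is divided into 2 equal shares of 1/48 among Jolanta, Kazimierz.
Jolanta is living and takes 1/48.
Kazimierz is living and takes 1/48.
Waclaw is living and takes 1/24.
Agnieszka is living and takes 1/12.
Danuta is living and takes 1/12.
Grzegorz predeceased; the 1/4 allotted to Grzegorz's branch passes to Grzegorz's issue by representation.
The 1/4 is divided into 2 equal shares of 1/8 among Mieczyslaw, Oleg.
Mieczyslaw is living and takes 1/8.
Oleg predeceased; the 1/8 allotted to Oleg's branch passes to Oleg's issue by representation.
The 1/8 is divided into 4 equal shares of 1/32 among Urszula, Ludmila, Franciszka, Ireneusz.
Urszula is living and takes 1/32.
Ludmila is living and takes 1/32.
Franciszka is living and takes 1/32.
Ireneusz is living and takes 1/32.
Tadeusz predeceased; the 1/4 allotted to Tadeusz's branch passes to Tadeusz's issue by representation.
The 1/4 is divided into 3 equal shares of 1/12 among Eliasz, Halina, Stanislawa.
Eliasz is living and takes 1/12.
Halina is living and takes 1/12.
Stanislawa is living and takes 1/12.

Agnieszka 1/12; Danuta 1/12; Eliasz 1/12; Franciszka 1/32; Halina 1/12; Ireneusz 1/32; Jolanta 1/48; Kazimierz 1/48; Ludmila 1/32; Mieczyslaw 1/8; Pelagia 1/4; Stanislawa 1/12; Urszula 1/32; Waclaw 1/24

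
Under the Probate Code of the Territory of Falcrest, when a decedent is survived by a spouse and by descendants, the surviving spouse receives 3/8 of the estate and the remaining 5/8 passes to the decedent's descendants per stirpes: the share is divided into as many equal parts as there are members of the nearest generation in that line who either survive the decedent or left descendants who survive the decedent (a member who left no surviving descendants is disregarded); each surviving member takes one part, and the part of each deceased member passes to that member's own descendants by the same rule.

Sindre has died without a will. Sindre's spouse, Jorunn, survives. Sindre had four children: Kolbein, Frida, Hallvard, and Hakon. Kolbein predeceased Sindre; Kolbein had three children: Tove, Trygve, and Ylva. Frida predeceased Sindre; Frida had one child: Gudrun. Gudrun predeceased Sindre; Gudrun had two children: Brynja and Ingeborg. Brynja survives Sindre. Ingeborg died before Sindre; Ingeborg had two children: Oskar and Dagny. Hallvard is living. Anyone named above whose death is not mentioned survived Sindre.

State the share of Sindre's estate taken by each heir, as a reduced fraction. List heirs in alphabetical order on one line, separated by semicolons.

Jorunn, as surviving spouse, takes 3/8.
The remaining 5/8 passes to Sindre's descendants per stirpes.
The 5/8 is divided into 4 equal shares of 5/32 among Kolbein, Frida, Hallvard, Hakon.
Kolbein predeceased; the 5/32 allotted to Kolbein's branch passes to Kolbein's issue by representation.
The 5/32 is divided into 3 equal shares of 5/96 among Tove, Trygve, Ylva.
Tove is living and takes 5/96.
Trygve is living and takes 5/96.
Ylva is living and takes 5/96.
Frida predeceased; the 5/32 allotted to Frida's branch passes to Frida's issue by representation.
Gudrun's line is the sole branch at this level, so the full 5/32 passes to Gudrun's issue by representation.
The 5/32 is divided into 2 equal shares of 5/64 among Brynja, Ingeborg.
Brynja is living and takes 5/64.
Ingeborg predeceased; the 5/64 allotted to Ingeborg's branch passes to Ingeborg's issue by representation.
The 5/64 is divided into 2 equal shares of 5/128 among Oskar, Dagny.
Oskar is living and takes 5/128.
Dagny is living and takes 5/128.
Hallvard is living and takes 5/32.
Hakon is living and takes 5/32.

Brynja 5/64; Dagny 5/128; Hakon 5/32; Hallvard 5/32; Jorunn 3/8; Oskar 5/128; Tove 5/96; Trygve 5/96; Ylva 5/96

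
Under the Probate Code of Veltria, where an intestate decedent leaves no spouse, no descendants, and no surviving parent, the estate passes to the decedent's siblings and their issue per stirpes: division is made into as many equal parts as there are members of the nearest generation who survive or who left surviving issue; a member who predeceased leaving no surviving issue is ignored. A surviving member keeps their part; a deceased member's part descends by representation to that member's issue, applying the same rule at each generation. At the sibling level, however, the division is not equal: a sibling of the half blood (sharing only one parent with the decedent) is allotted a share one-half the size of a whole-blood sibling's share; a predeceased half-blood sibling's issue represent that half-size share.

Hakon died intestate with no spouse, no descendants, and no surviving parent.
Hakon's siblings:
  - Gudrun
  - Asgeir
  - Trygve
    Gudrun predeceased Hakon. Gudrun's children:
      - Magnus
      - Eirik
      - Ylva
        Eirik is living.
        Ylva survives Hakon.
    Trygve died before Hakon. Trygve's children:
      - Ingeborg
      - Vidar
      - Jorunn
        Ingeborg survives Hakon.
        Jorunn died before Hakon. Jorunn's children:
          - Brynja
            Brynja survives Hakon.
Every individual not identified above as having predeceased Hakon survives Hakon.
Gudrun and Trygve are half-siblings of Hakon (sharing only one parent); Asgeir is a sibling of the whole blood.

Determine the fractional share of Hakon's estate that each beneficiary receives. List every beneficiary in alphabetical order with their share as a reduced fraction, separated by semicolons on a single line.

No spouse, descendants, or parent survives, so the estate passes to Hakon's siblings per stirpes.
Half-blood siblings count for one-half the weight of whole-blood siblings at the initial division.
Dividing 1 in proportion to weights (total weight 2): Gudrun (weight 1/2) → 1/4; Asgeir (weight 1) → 1/2; Trygve (weight 1/2) → 1/4.
Gudrun predeceased; the 1/4 allotted to Gudrun's branch passes to Gudrun's issue by representation.
The 1/4 is divided into 3 equal shares of 1/12 among Magnus, Eirik, Ylva.
Magnus is living and takes 1/12.
Eirik is living and takes 1/12.
Ylva is living and takes 1/12.
Asgeir is living and takes 1/2.
Trygve predeceased; the 1/4 allotted to Trygve's branch passes to Trygve's issue by representation.
The 1/4 is divided into 3 equal shares of 1/12 among Ingeborg, Vidar, Jorunn.
Ingeborg is living and takes 1/12.
Vidar is living and takes 1/12.
Jorunn predeceased; the 1/12 allotted to Jorunn's branch passes to Jorunn's issue by representation.
Brynja is the sole taker at this level and receives the full 1/12.

Asgeir 1/2; Brynja 1/12; Eirik 1/12; Ingeborg 1/12; Magnus 1/12; Vidar 1/12; Ylva 1/12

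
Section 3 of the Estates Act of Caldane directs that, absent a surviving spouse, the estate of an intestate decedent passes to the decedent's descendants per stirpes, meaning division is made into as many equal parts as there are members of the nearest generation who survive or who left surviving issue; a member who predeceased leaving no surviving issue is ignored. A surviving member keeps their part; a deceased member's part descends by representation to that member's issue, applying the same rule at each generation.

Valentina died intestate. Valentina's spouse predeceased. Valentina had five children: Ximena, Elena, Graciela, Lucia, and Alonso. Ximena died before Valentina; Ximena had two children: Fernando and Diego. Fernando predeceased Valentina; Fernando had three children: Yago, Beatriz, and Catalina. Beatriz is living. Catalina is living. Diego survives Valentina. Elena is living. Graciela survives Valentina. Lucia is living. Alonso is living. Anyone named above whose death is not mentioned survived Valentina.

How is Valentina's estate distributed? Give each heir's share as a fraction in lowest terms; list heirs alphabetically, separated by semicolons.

There is no surviving spouse, so the entire estate passes to Valentina's descendants per stirpes.
The estate is divided into 5 equal shares of 1/5 among Ximena, Elena, Graciela, Lucia, Alonso.
Ximena predeceased; the 1/5 allotted to Ximena's branch passes to Ximena's issue by representation.
The 1/5 is divided into 2 equal shares of 1/10 among Fernando, Diego.
Fernando predeceased; the 1/10 allotted to Fernando's branch passes to Fernando's issue by representation.
The 1/10 is divided into 3 equal shares of 1/30 among Yago, Beatriz, Catalina.
Yago is living and takes 1/30.
Beatriz is living and takes 1/30.
Catalina is living and takes 1/30.
Diego is living and takes 1/10.
Elena is living and takes 1/5.
Graciela is living and takes 1/5.
Lucia is living and takes 1/5.
Alonso is living and takes 1/5.

Alonso 1/5; Beatriz 1/30; Catalina 1/30; Diego 1/10; Elena 1/5; Graciela 1/5; Lucia 1/5; Yago 1/30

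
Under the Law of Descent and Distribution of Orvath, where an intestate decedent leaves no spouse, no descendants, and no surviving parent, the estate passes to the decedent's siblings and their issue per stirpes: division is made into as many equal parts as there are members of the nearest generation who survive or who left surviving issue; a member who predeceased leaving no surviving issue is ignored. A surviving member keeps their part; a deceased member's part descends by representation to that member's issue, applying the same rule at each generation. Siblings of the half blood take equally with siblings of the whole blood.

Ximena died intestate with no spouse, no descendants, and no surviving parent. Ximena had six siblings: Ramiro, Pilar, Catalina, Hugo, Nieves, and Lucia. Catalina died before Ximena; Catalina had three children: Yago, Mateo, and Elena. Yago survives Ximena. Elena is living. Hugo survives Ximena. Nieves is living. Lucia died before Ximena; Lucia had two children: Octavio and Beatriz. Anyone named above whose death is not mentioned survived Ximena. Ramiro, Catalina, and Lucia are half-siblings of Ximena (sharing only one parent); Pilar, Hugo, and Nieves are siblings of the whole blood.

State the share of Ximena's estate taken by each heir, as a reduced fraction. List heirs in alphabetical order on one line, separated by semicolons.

No spouse, descendants, or parent survives, so the estate passes to Ximena's siblings per stirpes.
Half-blood and whole-blood siblings take equally under the stated rule.
The estate is divided into 6 equal shares of 1/6 among Ramiro, Pilar, Catalina, Hugo, Nieves, Lucia.
Ramiro is living and takes 1/6.
Pilar is living and takes 1/6.
Catalina predeceased; the 1/6 allotted to Catalina's branch passes to Catalina's issue by representation.
The 1/6 is divided into 3 equal shares of 1/18 among Yago, Mateo, Elena.
Yago is living and takes 1/18.
Mateo is living and takes 1/18.
Elena is living and takes 1/18.
Hugo is living and takes 1/6.
Nieves is living and takes 1/6.
Lucia predeceased; the 1/6 allotted to Lucia's branch passes to Lucia's issue by representation.
The 1/6 is divided into 2 equal shares of 1/12 among Octavio, Beatriz.
Octavio is living and takes 1/12.
Beatriz is living and takes 1/12.

Beatriz 1/12; Elena 1/18; Hugo 1/6; Mateo 1/18; Nieves 1/6; Octavio 1/12; Pilar 1/6; Ramiro 1/6; Yago 1/18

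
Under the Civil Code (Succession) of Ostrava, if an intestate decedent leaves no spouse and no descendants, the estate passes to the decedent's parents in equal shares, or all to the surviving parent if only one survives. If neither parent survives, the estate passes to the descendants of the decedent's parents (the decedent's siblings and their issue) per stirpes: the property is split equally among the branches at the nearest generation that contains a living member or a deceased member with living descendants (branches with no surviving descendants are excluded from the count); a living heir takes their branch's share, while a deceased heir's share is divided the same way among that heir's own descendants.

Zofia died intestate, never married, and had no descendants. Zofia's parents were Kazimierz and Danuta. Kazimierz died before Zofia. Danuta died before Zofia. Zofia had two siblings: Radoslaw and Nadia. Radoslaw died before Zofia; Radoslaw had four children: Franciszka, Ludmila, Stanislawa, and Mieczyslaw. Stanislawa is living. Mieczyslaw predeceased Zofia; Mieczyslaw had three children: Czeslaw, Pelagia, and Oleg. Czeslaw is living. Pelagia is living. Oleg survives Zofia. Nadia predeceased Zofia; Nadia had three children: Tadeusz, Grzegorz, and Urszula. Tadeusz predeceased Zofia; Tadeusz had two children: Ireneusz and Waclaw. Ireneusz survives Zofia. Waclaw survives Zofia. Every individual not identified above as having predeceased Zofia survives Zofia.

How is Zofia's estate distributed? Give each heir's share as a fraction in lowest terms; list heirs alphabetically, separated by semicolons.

Neither parent survives and there are no descendants, so the estate passes to Zofia's siblings and their issue per stirpes.
The estate is divided into 2 equal shares of 1/2 among Radoslaw, Nadia.
Radoslaw predeceased; the 1/2 allotted to Radoslaw's branch passes to Radoslaw's issue by representation.
The 1/2 is divided into 4 equal shares of 1/8 among Franciszka, Ludmila, Stanislawa, Mieczyslaw.
Franciszka is living and takes 1/8.
Ludmila is living and takes 1/8.
Stanislawa is living and takes 1/8.
Mieczyslaw predeceased; the 1/8 allotted to Mieczyslaw's branch passes to Mieczyslaw's issue by representation.
The 1/8 is divided into 3 equal shares of 1/24 among Czeslaw, Pelagia, Oleg.
Czeslaw is living and takes 1/24.
Pelagia is living and takes 1/24.
Oleg is living and takes 1/24.
Nadia predeceased; the 1/2 allotted to Nadia's branch passes to Nadia's issue by representation.
The 1/2 is divided into 3 equal shares of 1/6 among Tadeusz, Grzegorz, Urszula.
Tadeusz predeceased; the 1/6 allotted to Tadeusz's branch passes to Tadeusz's issue by representation.
The 1/6 is divided into 2 equal shares of 1/12 among Ireneusz, Waclaw.
Ireneusz is living and takes 1/12.
Waclaw is living and takes 1/12.
Grzegorz is living and takes 1/6.
Urszula is living and takes 1/6.

Czeslaw 1/24; Franciszka 1/8; Grzegorz 1/6; Ireneusz 1/12; Ludmila 1/8; Oleg 1/24; Pelagia 1/24; Stanislawa 1/8; Urszula 1/6; Waclaw 1/12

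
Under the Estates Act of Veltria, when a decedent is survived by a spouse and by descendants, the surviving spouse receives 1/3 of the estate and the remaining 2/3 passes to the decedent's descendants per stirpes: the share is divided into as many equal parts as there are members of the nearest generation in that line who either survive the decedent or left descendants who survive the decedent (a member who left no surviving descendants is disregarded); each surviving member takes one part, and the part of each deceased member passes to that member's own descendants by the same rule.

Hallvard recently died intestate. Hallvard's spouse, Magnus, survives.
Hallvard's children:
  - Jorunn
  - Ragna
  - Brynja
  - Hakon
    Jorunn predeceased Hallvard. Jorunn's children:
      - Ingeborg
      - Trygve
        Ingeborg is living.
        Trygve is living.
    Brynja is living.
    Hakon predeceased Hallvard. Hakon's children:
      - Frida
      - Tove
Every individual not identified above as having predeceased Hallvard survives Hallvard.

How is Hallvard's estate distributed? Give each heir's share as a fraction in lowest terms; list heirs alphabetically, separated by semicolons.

Magnus, as surviving spouse, takes 1/3.
The remaining 2/3 passes to Hallvard's descendants per stirpes.
The 2/3 is divided into 4 equal shares of 1/6 among Jorunn, Ragna, Brynja, Hakon.
Jorunn predeceased; the 1/6 allotted to Jorunn's branch passes to Jorunn's issue by representation.
The 1/6 is divided into 2 equal shares of 1/12 among Ingeborg, Trygve.
Ingeborg is living and takes 1/12.
Trygve is living and takes 1/12.
Ragna is living and takes 1/6.
Brynja is living and takes 1/6.
Hakon predeceased; the 1/6 allotted to Hakon's branch passes to Hakon's issue by representation.
The 1/6 is divided into 2 equal shares of 1/12 among Frida, Tove.
Frida is living and takes 1/12.
Tove is living and takes 1/12.

Brynja 1/6; Frida 1/12; Ingeborg 1/12; Magnus 1/3; Ragna 1/6; Tove 1/12; Trygve 1/12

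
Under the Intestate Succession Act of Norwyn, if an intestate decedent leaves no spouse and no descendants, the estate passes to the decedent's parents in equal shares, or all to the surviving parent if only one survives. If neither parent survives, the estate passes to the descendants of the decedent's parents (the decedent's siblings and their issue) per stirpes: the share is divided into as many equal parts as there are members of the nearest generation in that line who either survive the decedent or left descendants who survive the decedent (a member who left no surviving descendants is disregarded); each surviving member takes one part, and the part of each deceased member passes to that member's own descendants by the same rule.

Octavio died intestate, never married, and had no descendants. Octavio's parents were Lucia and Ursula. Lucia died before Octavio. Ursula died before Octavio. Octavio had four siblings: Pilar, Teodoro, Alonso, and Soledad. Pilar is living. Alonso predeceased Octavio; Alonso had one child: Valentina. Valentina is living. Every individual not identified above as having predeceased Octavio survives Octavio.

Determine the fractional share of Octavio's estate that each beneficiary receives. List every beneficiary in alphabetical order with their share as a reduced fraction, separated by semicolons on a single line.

Pilar 1/4; Soledad 1/4; Teodoro 1/4; Valentina 1/4

Neither parent survives and there are no descendants, so the estate passes to Octavio's siblings and their issue per stirpes.
The estate is divided into 4 equal shares of 1/4 among Pilar, Teodoro, Alonso, Soledad.
Pilar is living and takes 1/4.
Teodoro is living and takes 1/4.
Alonso predeceased; the 1/4 allotted to Alonso's branch passes to Alonso's issue by representation.
Valentina is the sole taker at this level and receives the full 1/4.
Soledad is living and takes 1/4.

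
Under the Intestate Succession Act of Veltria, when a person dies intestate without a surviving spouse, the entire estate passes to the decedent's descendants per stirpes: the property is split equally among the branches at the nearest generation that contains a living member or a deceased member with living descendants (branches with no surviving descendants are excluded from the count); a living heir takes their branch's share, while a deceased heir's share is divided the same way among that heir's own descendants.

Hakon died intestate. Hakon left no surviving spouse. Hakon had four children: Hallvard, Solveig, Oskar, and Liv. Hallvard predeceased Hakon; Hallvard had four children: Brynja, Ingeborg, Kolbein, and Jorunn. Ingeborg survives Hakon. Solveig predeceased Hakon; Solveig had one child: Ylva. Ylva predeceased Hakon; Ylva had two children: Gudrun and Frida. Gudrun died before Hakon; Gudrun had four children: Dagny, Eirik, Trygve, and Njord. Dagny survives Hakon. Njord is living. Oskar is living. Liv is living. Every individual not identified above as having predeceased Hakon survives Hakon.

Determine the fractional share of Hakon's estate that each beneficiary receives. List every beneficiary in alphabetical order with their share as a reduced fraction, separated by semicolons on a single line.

There is no surviving spouse, so the entire estate passes to Hakon's descendants per stirpes.
The estate is divided into 4 equal shares of 1/4 among Hallvard, Solveig, Oskar, Liv.
Hallvard predeceased; the 1/4 allotted to Hallvard's branch passes to Hallvard's issue by representation.
The 1/4 is divided into 4 equal shares of 1/16 among Brynja, Ingeborg, Kolbein, Jorunn.
Brynja is living and takes 1/16.
Ingeborg is living and takes 1/16.
Kolbein is living and takes 1/16.
Jorunn is living and takes 1/16.
Solveig predeceased; the 1/4 allotted to Solveig's branch passes to Solveig's issue by representation.
Ylva's line is the sole branch at this level, so the full 1/4 passes to Ylva's issue by representation.
The 1/4 is divided into 2 equal shares of 1/8 among Gudrun, Frida.
Gudrun predeceased; the 1/8 allotted to Gudrun's branch passes to Gudrun's issue by representation.
The 1/8 is divided into 4 equal shares of 1/32 among Dagny, Eirik, Trygve, Njord.
Dagny is living and takes 1/32.
Eirik is living and takes 1/32.
Trygve is living and takes 1/32.
Njord is living and takes 1/32.
Frida is living and takes 1/8.
Oskar is living and takes 1/4.
Liv is living and takes 1/4.

Brynja 1/16; Dagny 1/32; Eirik 1/32; Frida 1/8; Ingeborg 1/16; Jorunn 1/16; Kolbein 1/16; Liv 1/4; Njord 1/32; Oskar 1/4; Trygve 1/32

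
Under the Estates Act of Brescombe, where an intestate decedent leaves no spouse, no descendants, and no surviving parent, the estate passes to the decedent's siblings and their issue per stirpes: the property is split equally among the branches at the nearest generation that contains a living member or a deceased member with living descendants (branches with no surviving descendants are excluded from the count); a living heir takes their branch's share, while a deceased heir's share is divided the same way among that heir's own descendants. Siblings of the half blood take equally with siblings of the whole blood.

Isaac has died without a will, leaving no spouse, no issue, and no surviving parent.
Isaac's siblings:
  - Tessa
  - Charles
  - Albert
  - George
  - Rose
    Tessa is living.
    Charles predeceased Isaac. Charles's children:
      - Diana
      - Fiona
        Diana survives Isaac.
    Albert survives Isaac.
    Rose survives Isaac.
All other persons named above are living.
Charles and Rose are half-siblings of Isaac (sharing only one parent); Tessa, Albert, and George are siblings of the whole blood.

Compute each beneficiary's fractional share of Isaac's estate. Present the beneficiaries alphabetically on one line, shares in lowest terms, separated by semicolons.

No spouse, descendants, or parent survives, so the estate passes to Isaac's siblings per stirpes.
Half-blood and whole-blood siblings take equally under the stated rule.
The estate is divided into 5 equal shares of 1/5 among Tessa, Charles, Albert, George, Rose.
Tessa is living and takes 1/5.
Charles predeceased; the 1/5 allotted to Charles's branch passes to Charles's issue by representation.
The 1/5 is divided into 2 equal shares of 1/10 among Diana, Fiona.
Diana is living and takes 1/10.
Fiona is living and takes 1/10.
Albert is living and takes 1/5.
George is living and takes 1/5.
Rose is living and takes 1/5.

Albert 1/5; Diana 1/10; Fiona 1/10; George 1/5; Rose 1/5; Tessa 1/5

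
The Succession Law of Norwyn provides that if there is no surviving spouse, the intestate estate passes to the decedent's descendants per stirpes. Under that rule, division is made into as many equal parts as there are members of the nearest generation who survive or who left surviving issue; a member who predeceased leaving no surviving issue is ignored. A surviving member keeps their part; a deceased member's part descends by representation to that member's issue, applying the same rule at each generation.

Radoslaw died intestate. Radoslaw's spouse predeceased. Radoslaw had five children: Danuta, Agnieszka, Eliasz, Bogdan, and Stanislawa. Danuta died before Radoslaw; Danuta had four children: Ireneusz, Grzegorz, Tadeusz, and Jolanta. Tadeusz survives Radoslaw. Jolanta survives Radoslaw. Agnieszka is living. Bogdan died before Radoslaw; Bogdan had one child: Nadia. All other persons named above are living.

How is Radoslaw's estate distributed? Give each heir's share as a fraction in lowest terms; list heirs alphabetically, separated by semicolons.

There is no surviving spouse, so the entire estate passes to Radoslaw's descendants per stirpes.
The estate is divided into 5 equal shares of 1/5 among Danuta, Agnieszka, Eliasz, Bogdan, Stanislawa.
Danuta predeceased; the 1/5 allotted to Danuta's branch passes to Danuta's issue by representation.
The 1/5 is divided into 4 equal shares of 1/20 among Ireneusz, Grzegorz, Tadeusz, Jolanta.
Ireneusz is living and takes 1/20.
Grzegorz is living and takes 1/20.
Tadeusz is living and takes 1/20.
Jolanta is living and takes 1/20.
Agnieszka is living and takes 1/5.
Eliasz is living and takes 1/5.
Bogdan predeceased; the 1/5 allotted to Bogdan's branch passes to Bogdan's issue by representation.
Nadia is the sole taker at this level and receives the full 1/5.
Stanislawa is living and takes 1/5.

Agnieszka 1/5; Eliasz 1/5; Grzegorz 1/20; Ireneusz 1/20; Jolanta 1/20; Nadia 1/5; Stanislawa 1/5; Tadeusz 1/20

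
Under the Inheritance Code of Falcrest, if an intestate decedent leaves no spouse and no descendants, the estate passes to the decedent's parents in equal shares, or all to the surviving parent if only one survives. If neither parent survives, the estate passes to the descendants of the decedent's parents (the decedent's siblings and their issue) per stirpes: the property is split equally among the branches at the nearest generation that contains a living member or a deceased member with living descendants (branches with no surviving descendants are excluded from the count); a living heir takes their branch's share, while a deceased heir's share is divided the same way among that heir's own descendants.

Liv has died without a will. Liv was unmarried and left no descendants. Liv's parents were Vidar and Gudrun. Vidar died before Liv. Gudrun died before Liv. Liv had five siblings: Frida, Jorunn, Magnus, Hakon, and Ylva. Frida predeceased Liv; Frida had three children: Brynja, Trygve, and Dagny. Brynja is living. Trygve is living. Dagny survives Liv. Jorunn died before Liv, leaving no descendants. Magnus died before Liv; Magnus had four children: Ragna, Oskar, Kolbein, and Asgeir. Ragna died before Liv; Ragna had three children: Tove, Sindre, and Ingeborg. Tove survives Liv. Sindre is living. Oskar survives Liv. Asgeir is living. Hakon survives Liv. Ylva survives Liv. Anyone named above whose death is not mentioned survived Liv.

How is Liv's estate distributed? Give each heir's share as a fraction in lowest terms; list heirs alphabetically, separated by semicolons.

Asgeir 1/16; Brynja 1/12; Dagny 1/12; Hakon 1/4; Ingeborg 1/48; Kolbein 1/16; Oskar 1/16; Sindre 1/48; Tove 1/48; Trygve 1/12; Ylva 1/4

Neither parent survives and there are no descendants, so the estate passes to Liv's siblings and their issue per stirpes.
Jorunn left no surviving issue, so that branch lapses and is disregarded.
The estate is divided into 4 equal shares of 1/4 among Frida, Magnus, Hakon, Ylva.
Frida predeceased; the 1/4 allotted to Frida's branch passes to Frida's issue by representation.
The 1/4 is divided into 3 equal shares of 1/12 among Brynja, Trygve, Dagny.
Brynja is living and takes 1/12.
Trygve is living and takes 1/12.
Dagny is living and takes 1/12.
Magnus predeceased; the 1/4 allotted to Magnus's branch passes to Magnus's issue by representation.
The 1/4 is divided into 4 equal shares of 1/16 among Ragna, Oskar, Kolbein, Asgeir.
Ragna predeceased; the 1/16 allotted to Ragna's branch passes to Ragna's issue by representation.
The 1/16 is divided into 3 equal shares of 1/48 among Tove, Sindre, Ingeborg.
Tove is living and takes 1/48.
Sindre is living and takes 1/48.
Ingeborg is living and takes 1/48.
Oskar is living and takes 1/16.
Kolbein is living and takes 1/16.
Asgeir is living and takes 1/16.
Hakon is living and takes 1/4.
Ylva is living and takes 1/4.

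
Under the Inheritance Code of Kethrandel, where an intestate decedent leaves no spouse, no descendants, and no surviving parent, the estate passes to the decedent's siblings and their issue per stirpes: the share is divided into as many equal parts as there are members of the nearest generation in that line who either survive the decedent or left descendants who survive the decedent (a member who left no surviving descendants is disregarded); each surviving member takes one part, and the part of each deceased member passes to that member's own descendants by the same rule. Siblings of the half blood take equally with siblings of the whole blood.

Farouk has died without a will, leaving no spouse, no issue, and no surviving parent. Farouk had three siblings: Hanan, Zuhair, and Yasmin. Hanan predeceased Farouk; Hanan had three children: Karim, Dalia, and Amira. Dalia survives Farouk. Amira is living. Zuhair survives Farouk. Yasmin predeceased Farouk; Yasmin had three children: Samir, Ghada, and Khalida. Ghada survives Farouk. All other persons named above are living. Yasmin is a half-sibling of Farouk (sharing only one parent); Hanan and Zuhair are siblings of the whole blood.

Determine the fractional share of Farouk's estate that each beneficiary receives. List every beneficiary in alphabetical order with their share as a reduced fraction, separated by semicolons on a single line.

Amira 1/9; Dalia 1/9; Ghada 1/9; Karim 1/9; Khalida 1/9; Samir 1/9; Zuhair 1/3

No spouse, descendants, or parent survives, so the estate passes to Farouk's siblings per stirpes.
Half-blood and whole-blood siblings take equally under the stated rule.
The estate is divided into 3 equal shares of 1/3 among Hanan, Zuhair, Yasmin.
Hanan predeceased; the 1/3 allotted to Hanan's branch passes to Hanan's issue by representation.
The 1/3 is divided into 3 equal shares of 1/9 among Karim, Dalia, Amira.
Karim is living and takes 1/9.
Dalia is living and takes 1/9.
Amira is living and takes 1/9.
Zuhair is living and takes 1/3.
Yasmin predeceased; the 1/3 allotted to Yasmin's branch passes to Yasmin's issue by representation.
The 1/3 is divided into 3 equal shares of 1/9 among Samir, Ghada, Khalida.
Samir is living and takes 1/9.
Ghada is living and takes 1/9.
Khalida is living and takes 1/9.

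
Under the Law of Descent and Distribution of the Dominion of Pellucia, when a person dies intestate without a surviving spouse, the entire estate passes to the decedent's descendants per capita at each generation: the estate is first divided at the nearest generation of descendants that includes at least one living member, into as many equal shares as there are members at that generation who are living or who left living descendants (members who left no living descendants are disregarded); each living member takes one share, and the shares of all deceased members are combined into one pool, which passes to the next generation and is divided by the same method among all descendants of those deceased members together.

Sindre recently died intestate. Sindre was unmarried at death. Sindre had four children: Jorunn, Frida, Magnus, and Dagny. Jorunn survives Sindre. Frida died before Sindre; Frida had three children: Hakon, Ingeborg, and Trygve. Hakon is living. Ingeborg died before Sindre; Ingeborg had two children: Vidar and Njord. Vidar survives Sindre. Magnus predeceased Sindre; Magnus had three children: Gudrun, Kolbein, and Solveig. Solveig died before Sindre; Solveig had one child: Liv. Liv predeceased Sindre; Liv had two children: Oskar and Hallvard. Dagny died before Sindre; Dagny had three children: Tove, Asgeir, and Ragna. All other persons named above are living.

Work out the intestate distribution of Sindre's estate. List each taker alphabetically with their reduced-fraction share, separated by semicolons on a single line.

There is no surviving spouse, so the entire estate passes to Sindre's descendants per capita at each generation.
At generation 1 (Jorunn, Frida, Magnus, Dagny) there are 4 shares of (1)/4 = 1/4 each.
Living: Jorunn — each takes 1/4.
Deceased: Frida, Magnus, and Dagny. Their combined 3/4 is pooled and carried to generation 2.
At generation 2 (Hakon, Ingeborg, Trygve, Gudrun, Kolbein, Solveig, Tove, Asgeir, Ragna) there are 9 shares of (3/4)/9 = 1/12 each.
Living: Hakon, Trygve, Gudrun, Kolbein, Tove, Asgeir, and Ragna — each takes 1/12.
Deceased: Ingeborg and Solveig. Their combined 1/6 is pooled and carried to generation 3.
At generation 3 (Vidar, Njord, Liv) there are 3 shares of (1/6)/3 = 1/18 each.
Living: Vidar and Njord — each takes 1/18.
Deceased: Liv. That 1/18 share is carried to generation 4.
At generation 4 (Oskar, Hallvard) there are 2 shares of (1/18)/2 = 1/36 each.
Living: Oskar and Hallvard — each takes 1/36.

Asgeir 1/12; Gudrun 1/12; Hakon 1/12; Hallvard 1/36; Jorunn 1/4; Kolbein 1/12; Njord 1/18; Oskar 1/36; Ragna 1/12; Tove 1/12; Trygve 1/12; Vidar 1/18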